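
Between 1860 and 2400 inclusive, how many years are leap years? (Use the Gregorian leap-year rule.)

Multiples of 4 in [1860,2400]: 136.
Of those, multiples of 100: 6 (not leap unless ÷400).
Multiples of 400: 2.
Leap years = 136 − 6 + 2 = 132.

132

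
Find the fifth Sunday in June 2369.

June 1, 2369 is a Sunday.
The first Sunday is therefore June 1 (same day).
The fifth Sunday is 1 + 4×7 = June 29.

June 29, 2369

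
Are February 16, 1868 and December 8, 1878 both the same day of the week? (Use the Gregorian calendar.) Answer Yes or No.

From Feb 16, 1868 to Dec 8, 1878 is 3948 days.
3948 mod 7 = 0, so they are the same weekday.
(Feb 16, 1868 is a Sunday; Dec 8, 1878 is a Sunday.)

Yes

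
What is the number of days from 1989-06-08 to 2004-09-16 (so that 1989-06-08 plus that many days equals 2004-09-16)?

Jun 8, 1989 → Jun 8, 1990: 365 days.
Jun 8, 1990 → Jun 8, 1991: 365 days.
Jun 8, 1991 → Jun 8, 1992: 366 days (Feb 29, 1992 is in that span).
Jun 8, 1992 → Jun 8, 1993: 365 days.
Jun 8, 1993 → Jun 8, 1994: 365 days.
Jun 8, 1994 → Jun 8, 1995: 365 days.
Jun 8, 1995 → Jun 8, 1996: 366 days (Feb 29, 1996 is in that span).
Jun 8, 1996 → Jun 8, 1997: 365 days.
Jun 8, 1997 → Jun 8, 1998: 365 days.
Jun 8, 1998 → Jun 8, 1999: 365 days.
Jun 8, 1999 → Jun 8, 2000: 366 days (Feb 29, 2000 is in that span).
Jun 8, 2000 → Jun 8, 2001: 365 days.
Jun 8, 2001 → Jun 8, 2002: 365 days.
Jun 8, 2002 → Jun 8, 2003: 365 days.
Jun 8, 2003 → Jun 8, 2004: 366 days (Feb 29, 2004 is in that span).
Jun 8, 2004 → Jul 8, 2004: 30 days (June has 30).
Jul 8, 2004 → Aug 8, 2004: 31 days (July has 31).
Aug 8, 2004 → Sep 8, 2004: 31 days (August has 31).
Sep 8, 2004 → Sep 16, 2004: 8 days.
Total: 5579 days.

5579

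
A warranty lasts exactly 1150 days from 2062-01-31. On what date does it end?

March 26, 2065

+365 (one year) → Jan 31, 2063 (785 left).
+365 (one year) → Jan 31, 2064 (420 left).
+366 (one year; includes Feb 29, 2064) → Jan 31, 2065 (54 left).
Jan has 31 days: +1 → Feb 1, 2065 (53 left).
Feb has 28 days: +28 → Mar 1, 2065 (25 left).
+25 → Mar 26, 2065.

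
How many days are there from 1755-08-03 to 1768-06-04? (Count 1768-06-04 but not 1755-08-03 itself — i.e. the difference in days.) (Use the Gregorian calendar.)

Aug 3, 1755 → Aug 3, 1756: 366 days (Feb 29, 1756 is in that span).
Aug 3, 1756 → Aug 3, 1757: 365 days.
Aug 3, 1757 → Aug 3, 1758: 365 days.
Aug 3, 1758 → Aug 3, 1759: 365 days.
Aug 3, 1759 → Aug 3, 1760: 366 days (Feb 29, 1760 is in that span).
Aug 3, 1760 → Aug 3, 1761: 365 days.
Aug 3, 1761 → Aug 3, 1762: 365 days.
Aug 3, 1762 → Aug 3, 1763: 365 days.
Aug 3, 1763 → Aug 3, 1764: 366 days (Feb 29, 1764 is in that span).
Aug 3, 1764 → Aug 3, 1765: 365 days.
Aug 3, 1765 → Aug 3, 1766: 365 days.
Aug 3, 1766 → Aug 3, 1767: 365 days.
Aug 3, 1767 → Sep 3, 1767: 31 days (August has 31).
Sep 3, 1767 → Oct 3, 1767: 30 days (September has 30).
Oct 3, 1767 → Nov 3, 1767: 31 days (October has 31).
Nov 3, 1767 → Dec 3, 1767: 30 days (November has 30).
Dec 3, 1767 → Jan 3, 1768: 31 days (December has 31).
Jan 3, 1768 → Feb 3, 1768: 31 days (January has 31).
Feb 3, 1768 → Mar 3, 1768: 29 days (February has 29).
Mar 3, 1768 → Apr 3, 1768: 31 days (March has 31).
Apr 3, 1768 → May 3, 1768: 30 days (April has 30).
May 3, 1768 → Jun 3, 1768: 31 days (May has 31).
Jun 3, 1768 → Jun 4, 1768: 1 days.
Total: 4689 days.

4689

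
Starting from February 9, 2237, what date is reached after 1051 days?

December 27, 2239

+365 (one year) → Feb 9, 2238 (686 left).
+365 (one year) → Feb 9, 2239 (321 left).
Feb has 28 days: +20 → Mar 1, 2239 (301 left).
Mar has 31 days: +31 → Apr 1, 2239 (270 left).
Apr has 30 days: +30 → May 1, 2239 (240 left).
May has 31 days: +31 → Jun 1, 2239 (209 left).
Jun has 30 days: +30 → Jul 1, 2239 (179 left).
Jul has 31 days: +31 → Aug 1, 2239 (148 left).
Aug has 31 days: +31 → Sep 1, 2239 (117 left).
Sep has 30 days: +30 → Oct 1, 2239 (87 left).
Oct has 31 days: +31 → Nov 1, 2239 (56 left).
Nov has 30 days: +30 → Dec 1, 2239 (26 left).
+26 → Dec 27, 2239.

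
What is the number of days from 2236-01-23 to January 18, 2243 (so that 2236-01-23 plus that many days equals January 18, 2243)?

2552

Jan 23, 2236 → Jan 23, 2237: 366 days (Feb 29, 2236 is in that span).
Jan 23, 2237 → Jan 23, 2238: 365 days.
Jan 23, 2238 → Jan 23, 2239: 365 days.
Jan 23, 2239 → Jan 23, 2240: 365 days.
Jan 23, 2240 → Jan 23, 2241: 366 days (Feb 29, 2240 is in that span).
Jan 23, 2241 → Jan 23, 2242: 365 days.
Jan 23, 2242 → Feb 23, 2242: 31 days (January has 31).
Feb 23, 2242 → Mar 23, 2242: 28 days (February has 28).
Mar 23, 2242 → Apr 23, 2242: 31 days (March has 31).
Apr 23, 2242 → May 23, 2242: 30 days (April has 30).
May 23, 2242 → Jun 23, 2242: 31 days (May has 31).
Jun 23, 2242 → Jul 23, 2242: 30 days (June has 30).
Jul 23, 2242 → Aug 23, 2242: 31 days (July has 31).
Aug 23, 2242 → Sep 23, 2242: 31 days (August has 31).
Sep 23, 2242 → Oct 23, 2242: 30 days (September has 30).
Oct 23, 2242 → Nov 23, 2242: 31 days (October has 31).
Nov 23, 2242 → Dec 23, 2242: 30 days (November has 30).
Dec 23, 2242 → Jan 18, 2243: 26 days.
Total: 2552 days.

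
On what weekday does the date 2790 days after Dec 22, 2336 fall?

Saturday

First find the weekday of Dec 22, 2336. Doomsday rule: the anchor day for the 2300s is Wednesday. For year 36: 36÷12 = 3 r 0, and 0÷4 = 0, so 3+0+0 = 3.
Wednesday + 3 ≡ Saturday — that's 2336's doomsday.
In December the doomsday date is Dec 12.
Dec 22 is 10 days after Dec 12; 10 mod 7 = 3, so Saturday + 3 = Tuesday.
2790 mod 7 = 4, so 2790 days after a Tuesday is Tuesday + 4 = Saturday.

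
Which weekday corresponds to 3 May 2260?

Doomsday rule: the anchor day for the 2200s is Friday. For year 60: 60÷12 = 5 r 0, and 0÷4 = 0, so 5+0+0 = 5.
Friday + 5 ≡ Wednesday — that's 2260's doomsday.
In May the doomsday date is May 9.
May 3 is 6 days before May 9; 6 mod 7 = 6, so Wednesday − 6 = Thursday.

Thursday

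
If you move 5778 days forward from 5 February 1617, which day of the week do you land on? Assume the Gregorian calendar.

Wednesday

First find the weekday of Feb 5, 1617. Doomsday rule: the anchor day for the 1600s is Tuesday. For year 17: 17÷12 = 1 r 5, and 5÷4 = 1, so 1+5+1 = 7.
Tuesday + 7 ≡ Tuesday — that's 1617's doomsday.
In February the doomsday date is Feb 28 (1617 is not a leap year).
Feb 5 is 23 days before Feb 28; 23 mod 7 = 2, so Tuesday − 2 = Sunday.
5778 mod 7 = 3, so 5778 days after a Sunday is Sunday + 3 = Wednesday.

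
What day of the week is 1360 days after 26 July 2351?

Saturday

First find the weekday of Jul 26, 2351. Doomsday rule: the anchor day for the 2300s is Wednesday. For year 51: 51÷12 = 4 r 3, and 3÷4 = 0, so 4+3+0 = 7.
Wednesday + 7 ≡ Wednesday — that's 2351's doomsday.
In July the doomsday date is Jul 11.
Jul 26 is 15 days after Jul 11; 15 mod 7 = 1, so Wednesday + 1 = Thursday.
1360 mod 7 = 2, so 1360 days after a Thursday is Thursday + 2 = Saturday.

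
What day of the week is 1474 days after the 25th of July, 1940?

Jul 25, 1940 is a Thursday.
1474 mod 7 = 4, so 1474 days after a Thursday is Thursday + 4 = Monday.

Monday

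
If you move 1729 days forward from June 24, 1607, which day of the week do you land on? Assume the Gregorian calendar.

Sunday

First find the weekday of Jun 24, 1607. Doomsday rule: the anchor day for the 1600s is Tuesday. For year 07: 7÷12 = 0 r 7, and 7÷4 = 1, so 0+7+1 = 8.
Tuesday + 8 ≡ Wednesday — that's 1607's doomsday.
In June the doomsday date is Jun 6.
Jun 24 is 18 days after Jun 6; 18 mod 7 = 4, so Wednesday + 4 = Sunday.
1729 mod 7 = 0, so 1729 days after a Sunday is Sunday + 0 = Sunday.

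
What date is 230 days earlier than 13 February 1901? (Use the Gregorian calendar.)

−13 → Jan 31, 1901 (end of Jan, 31 days; 217 left).
−31 → Dec 31, 1900 (end of Dec, 31 days; 186 left).
−31 → Nov 30, 1900 (end of Nov, 30 days; 155 left).
−30 → Oct 31, 1900 (end of Oct, 31 days; 125 left).
−31 → Sep 30, 1900 (end of Sep, 30 days; 94 left).
−30 → Aug 31, 1900 (end of Aug, 31 days; 64 left).
−31 → Jul 31, 1900 (end of Jul, 31 days; 33 left).
−31 → Jun 30, 1900 (end of Jun, 30 days; 2 left).
−2 → Jun 28, 1900.

June 28, 1900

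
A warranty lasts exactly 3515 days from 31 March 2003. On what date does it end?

+366 (one year; includes Feb 29, 2004) → Mar 31, 2004 (3149 left).
+365 (one year) → Mar 31, 2005 (2784 left).
+365 (one year) → Mar 31, 2006 (2419 left).
+365 (one year) → Mar 31, 2007 (2054 left).
+366 (one year; includes Feb 29, 2008) → Mar 31, 2008 (1688 left).
+365 (one year) → Mar 31, 2009 (1323 left).
+365 (one year) → Mar 31, 2010 (958 left).
+365 (one year) → Mar 31, 2011 (593 left).
+366 (one year; includes Feb 29, 2012) → Mar 31, 2012 (227 left).
Mar has 31 days: +1 → Apr 1, 2012 (226 left).
Apr has 30 days: +30 → May 1, 2012 (196 left).
May has 31 days: +31 → Jun 1, 2012 (165 left).
Jun has 30 days: +30 → Jul 1, 2012 (135 left).
Jul has 31 days: +31 → Aug 1, 2012 (104 left).
Aug has 31 days: +31 → Sep 1, 2012 (73 left).
Sep has 30 days: +30 → Oct 1, 2012 (43 left).
Oct has 31 days: +31 → Nov 1, 2012 (12 left).
+12 → Nov 13, 2012.

November 13, 2012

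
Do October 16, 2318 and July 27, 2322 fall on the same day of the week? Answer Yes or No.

From Oct 16, 2318 to Jul 27, 2322 is 1380 days.
1380 mod 7 = 1, so they are different weekdays.
(Oct 16, 2318 is a Wednesday; Jul 27, 2322 is a Thursday.)

No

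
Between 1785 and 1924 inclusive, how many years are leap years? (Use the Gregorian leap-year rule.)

33

Multiples of 4 in [1785,1924]: 35.
Of those, multiples of 100: 2 (not leap unless ÷400).
Multiples of 400: 0.
Leap years = 35 − 2 + 0 = 33.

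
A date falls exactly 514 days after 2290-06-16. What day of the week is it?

First find the weekday of Jun 16, 2290. Doomsday rule: the anchor day for the 2200s is Friday. For year 90: 90÷12 = 7 r 6, and 6÷4 = 1, so 7+6+1 = 14.
Friday + 14 ≡ Friday — that's 2290's doomsday.
In June the doomsday date is Jun 6.
Jun 16 is 10 days after Jun 6; 10 mod 7 = 3, so Friday + 3 = Monday.
514 mod 7 = 3, so 514 days after a Monday is Monday + 3 = Thursday.

Thursday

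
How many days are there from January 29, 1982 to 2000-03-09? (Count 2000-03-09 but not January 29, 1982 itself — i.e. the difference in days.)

Jan 29, 1982 → Jan 29, 1983: 365 days.
Jan 29, 1983 → Jan 29, 1984: 365 days.
Jan 29, 1984 → Jan 29, 1985: 366 days (Feb 29, 1984 is in that span).
Jan 29, 1985 → Jan 29, 1986: 365 days.
Jan 29, 1986 → Jan 29, 1987: 365 days.
Jan 29, 1987 → Jan 29, 1988: 365 days.
Jan 29, 1988 → Jan 29, 1989: 366 days (Feb 29, 1988 is in that span).
Jan 29, 1989 → Jan 29, 1990: 365 days.
Jan 29, 1990 → Jan 29, 1991: 365 days.
Jan 29, 1991 → Jan 29, 1992: 365 days.
Jan 29, 1992 → Jan 29, 1993: 366 days (Feb 29, 1992 is in that span).
Jan 29, 1993 → Jan 29, 1994: 365 days.
Jan 29, 1994 → Jan 29, 1995: 365 days.
Jan 29, 1995 → Jan 29, 1996: 365 days.
Jan 29, 1996 → Jan 29, 1997: 366 days (Feb 29, 1996 is in that span).
Jan 29, 1997 → Jan 29, 1998: 365 days.
Jan 29, 1998 → Jan 29, 1999: 365 days.
Jan 29, 1999 → Jan 29, 2000: 365 days.
Jan 29, 2000 → Feb 29, 2000: 31 days (January has 31).
Feb 29, 2000 → Mar 9, 2000: 9 days.
Total: 6614 days.

6614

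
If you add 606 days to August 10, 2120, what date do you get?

+365 (one year) → Aug 10, 2121 (241 left).
Aug has 31 days: +22 → Sep 1, 2121 (219 left).
Sep has 30 days: +30 → Oct 1, 2121 (189 left).
Oct has 31 days: +31 → Nov 1, 2121 (158 left).
Nov has 30 days: +30 → Dec 1, 2121 (128 left).
Dec has 31 days: +31 → Jan 1, 2122 (97 left).
Jan has 31 days: +31 → Feb 1, 2122 (66 left).
Feb has 28 days: +28 → Mar 1, 2122 (38 left).
Mar has 31 days: +31 → Apr 1, 2122 (7 left).
+7 → Apr 8, 2122.

April 8, 2122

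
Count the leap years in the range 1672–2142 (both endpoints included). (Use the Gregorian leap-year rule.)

114

Multiples of 4 in [1672,2142]: 118.
Of those, multiples of 100: 5 (not leap unless ÷400).
Multiples of 400: 1.
Leap years = 118 − 5 + 1 = 114.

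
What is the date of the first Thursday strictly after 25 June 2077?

July 1, 2077

Jun 25, 2077 is a Friday.
From Friday to the next Thursday is 6 days.
Jun 25, 2077 + 6 = Jul 1, 2077.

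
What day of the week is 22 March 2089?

Tuesday

Doomsday rule: the anchor day for the 2000s is Tuesday. For year 89: 89÷12 = 7 r 5, and 5÷4 = 1, so 7+5+1 = 13.
Tuesday + 13 ≡ Monday — that's 2089's doomsday.
In March the doomsday date is Mar 14.
Mar 22 is 8 days after Mar 14; 8 mod 7 = 1, so Monday + 1 = Tuesday.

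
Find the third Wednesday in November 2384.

November 1, 2384 is a Thursday.
The first Wednesday is therefore November 7 (6 days later).
The third Wednesday is 7 + 2×7 = November 21.

November 21, 2384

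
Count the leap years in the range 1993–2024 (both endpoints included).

Multiples of 4 in [1993,2024]: 8.
Of those, multiples of 100: 1 (not leap unless ÷400).
Multiples of 400: 1.
Leap years = 8 − 1 + 1 = 8.

8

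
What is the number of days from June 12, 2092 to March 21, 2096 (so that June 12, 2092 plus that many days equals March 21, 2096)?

Jun 12, 2092 → Jun 12, 2093: 365 days.
Jun 12, 2093 → Jun 12, 2094: 365 days.
Jun 12, 2094 → Jun 12, 2095: 365 days.
Jun 12, 2095 → Jul 12, 2095: 30 days (June has 30).
Jul 12, 2095 → Aug 12, 2095: 31 days (July has 31).
Aug 12, 2095 → Sep 12, 2095: 31 days (August has 31).
Sep 12, 2095 → Oct 12, 2095: 30 days (September has 30).
Oct 12, 2095 → Nov 12, 2095: 31 days (October has 31).
Nov 12, 2095 → Dec 12, 2095: 30 days (November has 30).
Dec 12, 2095 → Jan 12, 2096: 31 days (December has 31).
Jan 12, 2096 → Feb 12, 2096: 31 days (January has 31).
Feb 12, 2096 → Mar 12, 2096: 29 days (February has 29).
Mar 12, 2096 → Mar 21, 2096: 9 days.
Total: 1378 days.

1378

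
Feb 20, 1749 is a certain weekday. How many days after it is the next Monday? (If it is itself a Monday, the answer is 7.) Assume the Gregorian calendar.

4

Feb 20, 1749 is a Thursday.
From Thursday to the next Monday is 4 days.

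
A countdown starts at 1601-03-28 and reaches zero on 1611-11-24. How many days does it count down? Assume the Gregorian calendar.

Mar 28, 1601 → Mar 28, 1602: 365 days.
Mar 28, 1602 → Mar 28, 1603: 365 days.
Mar 28, 1603 → Mar 28, 1604: 366 days (Feb 29, 1604 is in that span).
Mar 28, 1604 → Mar 28, 1605: 365 days.
Mar 28, 1605 → Mar 28, 1606: 365 days.
Mar 28, 1606 → Mar 28, 1607: 365 days.
Mar 28, 1607 → Mar 28, 1608: 366 days (Feb 29, 1608 is in that span).
Mar 28, 1608 → Mar 28, 1609: 365 days.
Mar 28, 1609 → Mar 28, 1610: 365 days.
Mar 28, 1610 → Mar 28, 1611: 365 days.
Mar 28, 1611 → Apr 28, 1611: 31 days (March has 31).
Apr 28, 1611 → May 28, 1611: 30 days (April has 30).
May 28, 1611 → Jun 28, 1611: 31 days (May has 31).
Jun 28, 1611 → Jul 28, 1611: 30 days (June has 30).
Jul 28, 1611 → Aug 28, 1611: 31 days (July has 31).
Aug 28, 1611 → Sep 28, 1611: 31 days (August has 31).
Sep 28, 1611 → Oct 28, 1611: 30 days (September has 30).
Oct 28, 1611 → Nov 24, 1611: 27 days.
Total: 3893 days.

3893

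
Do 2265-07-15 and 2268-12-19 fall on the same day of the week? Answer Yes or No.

Yes

From Jul 15, 2265 to Dec 19, 2268 is 1253 days.
1253 mod 7 = 0, so they are the same weekday.
(Jul 15, 2265 is a Saturday; Dec 19, 2268 is a Saturday.)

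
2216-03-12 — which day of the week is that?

Doomsday rule: the anchor day for the 2200s is Friday. For year 16: 16÷12 = 1 r 4, and 4÷4 = 1, so 1+4+1 = 6.
Friday + 6 ≡ Thursday — that's 2216's doomsday.
In March the doomsday date is Mar 14.
Mar 12 is 2 days before Mar 14; 2 mod 7 = 2, so Thursday − 2 = Tuesday.

Tuesday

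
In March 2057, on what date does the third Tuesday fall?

March 1, 2057 is a Thursday.
The first Tuesday is therefore March 6 (5 days later).
The third Tuesday is 6 + 2×7 = March 20.

March 20, 2057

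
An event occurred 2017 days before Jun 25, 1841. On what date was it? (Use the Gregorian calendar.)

−365 (one year) → Jun 25, 1840 (1652 left).
−366 (one year; includes Feb 29, 1840) → Jun 25, 1839 (1286 left).
−365 (one year) → Jun 25, 1838 (921 left).
−365 (one year) → Jun 25, 1837 (556 left).
−365 (one year) → Jun 25, 1836 (191 left).
−25 → May 31, 1836 (end of May, 31 days; 166 left).
−31 → Apr 30, 1836 (end of Apr, 30 days; 135 left).
−30 → Mar 31, 1836 (end of Mar, 31 days; 105 left).
−31 → Feb 29, 1836 (end of Feb, 29 days; 74 left).
−29 → Jan 31, 1836 (end of Jan, 31 days; 45 left).
−31 → Dec 31, 1835 (end of Dec, 31 days; 14 left).
−14 → Dec 17, 1835.

December 17, 1835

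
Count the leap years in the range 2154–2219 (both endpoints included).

Multiples of 4 in [2154,2219]: 16.
Of those, multiples of 100: 1 (not leap unless ÷400).
Multiples of 400: 0.
Leap years = 16 − 1 + 0 = 15.

15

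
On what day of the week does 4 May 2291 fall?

Doomsday rule: the anchor day for the 2200s is Friday. For year 91: 91÷12 = 7 r 7, and 7÷4 = 1, so 7+7+1 = 15.
Friday + 15 ≡ Saturday — that's 2291's doomsday.
In May the doomsday date is May 9.
May 4 is 5 days before May 9; 5 mod 7 = 5, so Saturday − 5 = Monday.

Monday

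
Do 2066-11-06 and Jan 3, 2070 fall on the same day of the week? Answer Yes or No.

No

From Nov 6, 2066 to Jan 3, 2070 is 1154 days.
1154 mod 7 = 6, so they are different weekdays.
(Nov 6, 2066 is a Saturday; Jan 3, 2070 is a Friday.)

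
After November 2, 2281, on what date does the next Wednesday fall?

November 9, 2281

Nov 2, 2281 is a Wednesday.
From Wednesday to the next Wednesday is 7 days.
Nov 2, 2281 + 7 = Nov 9, 2281.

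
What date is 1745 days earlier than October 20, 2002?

−365 (one year) → Oct 20, 2001 (1380 left).
−365 (one year) → Oct 20, 2000 (1015 left).
−366 (one year; includes Feb 29, 2000) → Oct 20, 1999 (649 left).
−365 (one year) → Oct 20, 1998 (284 left).
−20 → Sep 30, 1998 (end of Sep, 30 days; 264 left).
−30 → Aug 31, 1998 (end of Aug, 31 days; 234 left).
−31 → Jul 31, 1998 (end of Jul, 31 days; 203 left).
−31 → Jun 30, 1998 (end of Jun, 30 days; 172 left).
−30 → May 31, 1998 (end of May, 31 days; 142 left).
−31 → Apr 30, 1998 (end of Apr, 30 days; 111 left).
−30 → Mar 31, 1998 (end of Mar, 31 days; 81 left).
−31 → Feb 28, 1998 (end of Feb, 28 days; 50 left).
−28 → Jan 31, 1998 (end of Jan, 31 days; 22 left).
−22 → Jan 9, 1998.

January 9, 1998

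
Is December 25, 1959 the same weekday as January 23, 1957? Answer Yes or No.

No

From Jan 23, 1957 to Dec 25, 1959 is 1066 days.
1066 mod 7 = 2, so they are different weekdays.
(Jan 23, 1957 is a Wednesday; Dec 25, 1959 is a Friday.)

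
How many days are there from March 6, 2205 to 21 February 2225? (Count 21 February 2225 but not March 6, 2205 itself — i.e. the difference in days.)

Mar 6, 2205 → Mar 6, 2206: 365 days.
Mar 6, 2206 → Mar 6, 2207: 365 days.
Mar 6, 2207 → Mar 6, 2208: 366 days (Feb 29, 2208 is in that span).
Mar 6, 2208 → Mar 6, 2209: 365 days.
Mar 6, 2209 → Mar 6, 2210: 365 days.
Mar 6, 2210 → Mar 6, 2211: 365 days.
Mar 6, 2211 → Mar 6, 2212: 366 days (Feb 29, 2212 is in that span).
Mar 6, 2212 → Mar 6, 2213: 365 days.
Mar 6, 2213 → Mar 6, 2214: 365 days.
Mar 6, 2214 → Mar 6, 2215: 365 days.
Mar 6, 2215 → Mar 6, 2216: 366 days (Feb 29, 2216 is in that span).
Mar 6, 2216 → Mar 6, 2217: 365 days.
Mar 6, 2217 → Mar 6, 2218: 365 days.
Mar 6, 2218 → Mar 6, 2219: 365 days.
Mar 6, 2219 → Mar 6, 2220: 366 days (Feb 29, 2220 is in that span).
Mar 6, 2220 → Mar 6, 2221: 365 days.
Mar 6, 2221 → Mar 6, 2222: 365 days.
Mar 6, 2222 → Mar 6, 2223: 365 days.
Mar 6, 2223 → Mar 6, 2224: 366 days (Feb 29, 2224 is in that span).
Mar 6, 2224 → Apr 6, 2224: 31 days (March has 31).
Apr 6, 2224 → May 6, 2224: 30 days (April has 30).
May 6, 2224 → Jun 6, 2224: 31 days (May has 31).
Jun 6, 2224 → Jul 6, 2224: 30 days (June has 30).
Jul 6, 2224 → Aug 6, 2224: 31 days (July has 31).
Aug 6, 2224 → Sep 6, 2224: 31 days (August has 31).
Sep 6, 2224 → Oct 6, 2224: 30 days (September has 30).
Oct 6, 2224 → Nov 6, 2224: 31 days (October has 31).
Nov 6, 2224 → Dec 6, 2224: 30 days (November has 30).
Dec 6, 2224 → Jan 6, 2225: 31 days (December has 31).
Jan 6, 2225 → Feb 6, 2225: 31 days (January has 31).
Feb 6, 2225 → Feb 21, 2225: 15 days.
Total: 7292 days.

7292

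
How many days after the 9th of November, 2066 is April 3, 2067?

145

Nov 9, 2066 → Dec 9, 2066: 30 days (November has 30).
Dec 9, 2066 → Jan 9, 2067: 31 days (December has 31).
Jan 9, 2067 → Feb 9, 2067: 31 days (January has 31).
Feb 9, 2067 → Mar 9, 2067: 28 days (February has 28).
Mar 9, 2067 → Apr 3, 2067: 25 days.
Total: 145 days.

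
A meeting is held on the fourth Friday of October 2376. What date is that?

October 22, 2376

October 1, 2376 is a Friday.
The first Friday is therefore October 1 (same day).
The fourth Friday is 1 + 3×7 = October 22.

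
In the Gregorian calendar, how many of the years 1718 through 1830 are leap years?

Multiples of 4 in [1718,1830]: 28.
Of those, multiples of 100: 1 (not leap unless ÷400).
Multiples of 400: 0.
Leap years = 28 − 1 + 0 = 27.

27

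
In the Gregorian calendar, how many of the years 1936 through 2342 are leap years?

Multiples of 4 in [1936,2342]: 102.
Of those, multiples of 100: 4 (not leap unless ÷400).
Multiples of 400: 1.
Leap years = 102 − 4 + 1 = 99.

99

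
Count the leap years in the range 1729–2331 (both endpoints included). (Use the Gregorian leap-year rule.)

Multiples of 4 in [1729,2331]: 150.
Of those, multiples of 100: 6 (not leap unless ÷400).
Multiples of 400: 1.
Leap years = 150 − 6 + 1 = 145.

145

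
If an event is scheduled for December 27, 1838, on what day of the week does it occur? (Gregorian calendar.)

Thursday

Doomsday rule: the anchor day for the 1800s is Friday. For year 38: 38÷12 = 3 r 2, and 2÷4 = 0, so 3+2+0 = 5.
Friday + 5 ≡ Wednesday — that's 1838's doomsday.
In December the doomsday date is Dec 12.
Dec 27 is 15 days after Dec 12; 15 mod 7 = 1, so Wednesday + 1 = Thursday.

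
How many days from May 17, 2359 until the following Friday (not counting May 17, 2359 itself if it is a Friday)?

May 17, 2359 is a Sunday.
From Sunday to the next Friday is 5 days.

5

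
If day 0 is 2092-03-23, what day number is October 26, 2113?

Mar 23, 2092 → Mar 23, 2093: 365 days.
Mar 23, 2093 → Mar 23, 2094: 365 days.
Mar 23, 2094 → Mar 23, 2095: 365 days.
Mar 23, 2095 → Mar 23, 2096: 366 days (Feb 29, 2096 is in that span).
Mar 23, 2096 → Mar 23, 2097: 365 days.
Mar 23, 2097 → Mar 23, 2098: 365 days.
Mar 23, 2098 → Mar 23, 2099: 365 days.
Mar 23, 2099 → Mar 23, 2100: 365 days.
Mar 23, 2100 → Mar 23, 2101: 365 days.
Mar 23, 2101 → Mar 23, 2102: 365 days.
Mar 23, 2102 → Mar 23, 2103: 365 days.
Mar 23, 2103 → Mar 23, 2104: 366 days (Feb 29, 2104 is in that span).
Mar 23, 2104 → Mar 23, 2105: 365 days.
Mar 23, 2105 → Mar 23, 2106: 365 days.
Mar 23, 2106 → Mar 23, 2107: 365 days.
Mar 23, 2107 → Mar 23, 2108: 366 days (Feb 29, 2108 is in that span).
Mar 23, 2108 → Mar 23, 2109: 365 days.
Mar 23, 2109 → Mar 23, 2110: 365 days.
Mar 23, 2110 → Mar 23, 2111: 365 days.
Mar 23, 2111 → Mar 23, 2112: 366 days (Feb 29, 2112 is in that span).
Mar 23, 2112 → Mar 23, 2113: 365 days.
Mar 23, 2113 → Apr 23, 2113: 31 days (March has 31).
Apr 23, 2113 → May 23, 2113: 30 days (April has 30).
May 23, 2113 → Jun 23, 2113: 31 days (May has 31).
Jun 23, 2113 → Jul 23, 2113: 30 days (June has 30).
Jul 23, 2113 → Aug 23, 2113: 31 days (July has 31).
Aug 23, 2113 → Sep 23, 2113: 31 days (August has 31).
Sep 23, 2113 → Oct 23, 2113: 30 days (September has 30).
Oct 23, 2113 → Oct 26, 2113: 3 days.
Total: 7886 days.

7886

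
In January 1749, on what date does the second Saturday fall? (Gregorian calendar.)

January 1, 1749 is a Wednesday.
The first Saturday is therefore January 4 (3 days later).
The second Saturday is 4 + 1×7 = January 11.

January 11, 1749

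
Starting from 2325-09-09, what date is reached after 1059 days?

+365 (one year) → Sep 9, 2326 (694 left).
+365 (one year) → Sep 9, 2327 (329 left).
Sep has 30 days: +22 → Oct 1, 2327 (307 left).
Oct has 31 days: +31 → Nov 1, 2327 (276 left).
Nov has 30 days: +30 → Dec 1, 2327 (246 left).
Dec has 31 days: +31 → Jan 1, 2328 (215 left).
Jan has 31 days: +31 → Feb 1, 2328 (184 left).
Feb has 29 days: +29 → Mar 1, 2328 (155 left).
Mar has 31 days: +31 → Apr 1, 2328 (124 left).
Apr has 30 days: +30 → May 1, 2328 (94 left).
May has 31 days: +31 → Jun 1, 2328 (63 left).
Jun has 30 days: +30 → Jul 1, 2328 (33 left).
Jul has 31 days: +31 → Aug 1, 2328 (2 left).
+2 → Aug 3, 2328.

August 3, 2328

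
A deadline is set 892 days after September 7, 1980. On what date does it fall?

February 16, 1983

+365 (one year) → Sep 7, 1981 (527 left).
+365 (one year) → Sep 7, 1982 (162 left).
Sep has 30 days: +24 → Oct 1, 1982 (138 left).
Oct has 31 days: +31 → Nov 1, 1982 (107 left).
Nov has 30 days: +30 → Dec 1, 1982 (77 left).
Dec has 31 days: +31 → Jan 1, 1983 (46 left).
Jan has 31 days: +31 → Feb 1, 1983 (15 left).
+15 → Feb 16, 1983.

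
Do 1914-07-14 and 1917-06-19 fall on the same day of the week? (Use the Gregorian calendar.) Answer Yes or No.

From Jul 14, 1914 to Jun 19, 1917 is 1071 days.
1071 mod 7 = 0, so they are the same weekday.
(Jul 14, 1914 is a Tuesday; Jun 19, 1917 is a Tuesday.)

Yes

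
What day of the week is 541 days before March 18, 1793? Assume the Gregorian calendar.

Saturday

Mar 18, 1793 is a Monday.
541 mod 7 = 2, so 541 days before a Monday is Monday − 2 = Saturday.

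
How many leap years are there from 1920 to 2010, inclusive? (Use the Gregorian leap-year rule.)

Multiples of 4 in [1920,2010]: 23.
Of those, multiples of 100: 1 (not leap unless ÷400).
Multiples of 400: 1.
Leap years = 23 − 1 + 1 = 23.

23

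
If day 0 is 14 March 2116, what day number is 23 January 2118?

Mar 14, 2116 → Mar 14, 2117: 365 days.
Mar 14, 2117 → Apr 14, 2117: 31 days (March has 31).
Apr 14, 2117 → May 14, 2117: 30 days (April has 30).
May 14, 2117 → Jun 14, 2117: 31 days (May has 31).
Jun 14, 2117 → Jul 14, 2117: 30 days (June has 30).
Jul 14, 2117 → Aug 14, 2117: 31 days (July has 31).
Aug 14, 2117 → Sep 14, 2117: 31 days (August has 31).
Sep 14, 2117 → Oct 14, 2117: 30 days (September has 30).
Oct 14, 2117 → Nov 14, 2117: 31 days (October has 31).
Nov 14, 2117 → Dec 14, 2117: 30 days (November has 30).
Dec 14, 2117 → Jan 14, 2118: 31 days (December has 31).
Jan 14, 2118 → Jan 23, 2118: 9 days.
Total: 680 days.

680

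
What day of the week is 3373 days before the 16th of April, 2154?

Wednesday

Apr 16, 2154 is a Tuesday.
3373 mod 7 = 6, so 3373 days before a Tuesday is Tuesday − 6 = Wednesday.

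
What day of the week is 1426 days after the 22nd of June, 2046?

Wednesday

Jun 22, 2046 is a Friday.
1426 mod 7 = 5, so 1426 days after a Friday is Friday + 5 = Wednesday.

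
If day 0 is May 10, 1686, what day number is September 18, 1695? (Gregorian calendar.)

3418

May 10, 1686 → May 10, 1687: 365 days.
May 10, 1687 → May 10, 1688: 366 days (Feb 29, 1688 is in that span).
May 10, 1688 → May 10, 1689: 365 days.
May 10, 1689 → May 10, 1690: 365 days.
May 10, 1690 → May 10, 1691: 365 days.
May 10, 1691 → May 10, 1692: 366 days (Feb 29, 1692 is in that span).
May 10, 1692 → May 10, 1693: 365 days.
May 10, 1693 → May 10, 1694: 365 days.
May 10, 1694 → May 10, 1695: 365 days.
May 10, 1695 → Jun 10, 1695: 31 days (May has 31).
Jun 10, 1695 → Jul 10, 1695: 30 days (June has 30).
Jul 10, 1695 → Aug 10, 1695: 31 days (July has 31).
Aug 10, 1695 → Sep 10, 1695: 31 days (August has 31).
Sep 10, 1695 → Sep 18, 1695: 8 days.
Total: 3418 days.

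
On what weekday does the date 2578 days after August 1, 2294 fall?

First find the weekday of Aug 1, 2294. Doomsday rule: the anchor day for the 2200s is Friday. For year 94: 94÷12 = 7 r 10, and 10÷4 = 2, so 7+10+2 = 19.
Friday + 19 ≡ Wednesday — that's 2294's doomsday.
In August the doomsday date is Aug 8.
Aug 1 is 7 days before Aug 8; 7 mod 7 = 0, so Wednesday − 0 = Wednesday.
2578 mod 7 = 2, so 2578 days after a Wednesday is Wednesday + 2 = Friday.

Friday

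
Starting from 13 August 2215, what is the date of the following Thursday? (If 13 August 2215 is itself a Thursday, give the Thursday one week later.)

August 17, 2215

Aug 13, 2215 is a Sunday.
From Sunday to the next Thursday is 4 days.
Aug 13, 2215 + 4 = Aug 17, 2215.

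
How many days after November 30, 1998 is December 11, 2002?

1472

Nov 30, 1998 → Nov 30, 1999: 365 days.
Nov 30, 1999 → Nov 30, 2000: 366 days (Feb 29, 2000 is in that span).
Nov 30, 2000 → Nov 30, 2001: 365 days.
Nov 30, 2001 → Dec 30, 2001: 30 days (November has 30).
Dec 30, 2001 → Jan 30, 2002: 31 days (December has 31).
Jan 30, 2002 → Feb 28, 2002: 29 days (January has 31).
Feb 28, 2002 → Mar 28, 2002: 28 days (February has 28).
Mar 28, 2002 → Apr 28, 2002: 31 days (March has 31).
Apr 28, 2002 → May 28, 2002: 30 days (April has 30).
May 28, 2002 → Jun 28, 2002: 31 days (May has 31).
Jun 28, 2002 → Jul 28, 2002: 30 days (June has 30).
Jul 28, 2002 → Aug 28, 2002: 31 days (July has 31).
Aug 28, 2002 → Sep 28, 2002: 31 days (August has 31).
Sep 28, 2002 → Oct 28, 2002: 30 days (September has 30).
Oct 28, 2002 → Nov 28, 2002: 31 days (October has 31).
Nov 28, 2002 → Dec 11, 2002: 13 days.
Total: 1472 days.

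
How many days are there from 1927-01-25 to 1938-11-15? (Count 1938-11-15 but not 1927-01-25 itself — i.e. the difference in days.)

4312

Jan 25, 1927 → Jan 25, 1928: 365 days.
Jan 25, 1928 → Jan 25, 1929: 366 days (Feb 29, 1928 is in that span).
Jan 25, 1929 → Jan 25, 1930: 365 days.
Jan 25, 1930 → Jan 25, 1931: 365 days.
Jan 25, 1931 → Jan 25, 1932: 365 days.
Jan 25, 1932 → Jan 25, 1933: 366 days (Feb 29, 1932 is in that span).
Jan 25, 1933 → Jan 25, 1934: 365 days.
Jan 25, 1934 → Jan 25, 1935: 365 days.
Jan 25, 1935 → Jan 25, 1936: 365 days.
Jan 25, 1936 → Jan 25, 1937: 366 days (Feb 29, 1936 is in that span).
Jan 25, 1937 → Jan 25, 1938: 365 days.
Jan 25, 1938 → Feb 25, 1938: 31 days (January has 31).
Feb 25, 1938 → Mar 25, 1938: 28 days (February has 28).
Mar 25, 1938 → Apr 25, 1938: 31 days (March has 31).
Apr 25, 1938 → May 25, 1938: 30 days (April has 30).
May 25, 1938 → Jun 25, 1938: 31 days (May has 31).
Jun 25, 1938 → Jul 25, 1938: 30 days (June has 30).
Jul 25, 1938 → Aug 25, 1938: 31 days (July has 31).
Aug 25, 1938 → Sep 25, 1938: 31 days (August has 31).
Sep 25, 1938 → Oct 25, 1938: 30 days (September has 30).
Oct 25, 1938 → Nov 15, 1938: 21 days.
Total: 4312 days.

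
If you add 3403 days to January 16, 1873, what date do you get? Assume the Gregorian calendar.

+365 (one year) → Jan 16, 1874 (3038 left).
+365 (one year) → Jan 16, 1875 (2673 left).
+365 (one year) → Jan 16, 1876 (2308 left).
+366 (one year; includes Feb 29, 1876) → Jan 16, 1877 (1942 left).
+365 (one year) → Jan 16, 1878 (1577 left).
+365 (one year) → Jan 16, 1879 (1212 left).
+365 (one year) → Jan 16, 1880 (847 left).
+366 (one year; includes Feb 29, 1880) → Jan 16, 1881 (481 left).
+365 (one year) → Jan 16, 1882 (116 left).
Jan has 31 days: +16 → Feb 1, 1882 (100 left).
Feb has 28 days: +28 → Mar 1, 1882 (72 left).
Mar has 31 days: +31 → Apr 1, 1882 (41 left).
Apr has 30 days: +30 → May 1, 1882 (11 left).
+11 → May 12, 1882.

May 12, 1882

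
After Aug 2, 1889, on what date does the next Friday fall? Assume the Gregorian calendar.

Aug 2, 1889 is a Friday.
From Friday to the next Friday is 7 days.
Aug 2, 1889 + 7 = Aug 9, 1889.

August 9, 1889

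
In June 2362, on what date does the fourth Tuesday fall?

June 1, 2362 is a Friday.
The first Tuesday is therefore June 5 (4 days later).
The fourth Tuesday is 5 + 3×7 = June 26.

June 26, 2362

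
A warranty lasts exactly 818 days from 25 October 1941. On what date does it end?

+365 (one year) → Oct 25, 1942 (453 left).
+365 (one year) → Oct 25, 1943 (88 left).
Oct has 31 days: +7 → Nov 1, 1943 (81 left).
Nov has 30 days: +30 → Dec 1, 1943 (51 left).
Dec has 31 days: +31 → Jan 1, 1944 (20 left).
+20 → Jan 21, 1944.

January 21, 1944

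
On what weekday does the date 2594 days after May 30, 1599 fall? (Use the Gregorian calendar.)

First find the weekday of May 30, 1599. Doomsday rule: the anchor day for the 1500s is Wednesday. For year 99: 99÷12 = 8 r 3, and 3÷4 = 0, so 8+3+0 = 11.
Wednesday + 11 ≡ Sunday — that's 1599's doomsday.
In May the doomsday date is May 9.
May 30 is 21 days after May 9; 21 mod 7 = 0, so Sunday + 0 = Sunday.
2594 mod 7 = 4, so 2594 days after a Sunday is Sunday + 4 = Thursday.

Thursday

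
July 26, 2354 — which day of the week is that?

Doomsday rule: the anchor day for the 2300s is Wednesday. For year 54: 54÷12 = 4 r 6, and 6÷4 = 1, so 4+6+1 = 11.
Wednesday + 11 ≡ Sunday — that's 2354's doomsday.
In July the doomsday date is Jul 11.
Jul 26 is 15 days after Jul 11; 15 mod 7 = 1, so Sunday + 1 = Monday.

Monday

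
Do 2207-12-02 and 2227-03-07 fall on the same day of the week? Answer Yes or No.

From Dec 2, 2207 to Mar 7, 2227 is 7035 days.
7035 mod 7 = 0, so they are the same weekday.
(Dec 2, 2207 is a Wednesday; Mar 7, 2227 is a Wednesday.)

Yes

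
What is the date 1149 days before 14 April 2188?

−366 (one year; includes Feb 29, 2188) → Apr 14, 2187 (783 left).
−365 (one year) → Apr 14, 2186 (418 left).
−365 (one year) → Apr 14, 2185 (53 left).
−14 → Mar 31, 2185 (end of Mar, 31 days; 39 left).
−31 → Feb 28, 2185 (end of Feb, 28 days; 8 left).
−8 → Feb 20, 2185.

February 20, 2185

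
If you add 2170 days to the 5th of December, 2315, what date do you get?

+366 (one year; includes Feb 29, 2316) → Dec 5, 2316 (1804 left).
+365 (one year) → Dec 5, 2317 (1439 left).
+365 (one year) → Dec 5, 2318 (1074 left).
+365 (one year) → Dec 5, 2319 (709 left).
+366 (one year; includes Feb 29, 2320) → Dec 5, 2320 (343 left).
Dec has 31 days: +27 → Jan 1, 2321 (316 left).
Jan has 31 days: +31 → Feb 1, 2321 (285 left).
Feb has 28 days: +28 → Mar 1, 2321 (257 left).
Mar has 31 days: +31 → Apr 1, 2321 (226 left).
Apr has 30 days: +30 → May 1, 2321 (196 left).
May has 31 days: +31 → Jun 1, 2321 (165 left).
Jun has 30 days: +30 → Jul 1, 2321 (135 left).
Jul has 31 days: +31 → Aug 1, 2321 (104 left).
Aug has 31 days: +31 → Sep 1, 2321 (73 left).
Sep has 30 days: +30 → Oct 1, 2321 (43 left).
Oct has 31 days: +31 → Nov 1, 2321 (12 left).
+12 → Nov 13, 2321.

November 13, 2321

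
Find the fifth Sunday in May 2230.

May 1, 2230 is a Saturday.
The first Sunday is therefore May 2 (1 days later).
The fifth Sunday is 2 + 4×7 = May 30.

May 30, 2230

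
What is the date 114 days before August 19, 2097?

April 27, 2097

−19 → Jul 31, 2097 (end of Jul, 31 days; 95 left).
−31 → Jun 30, 2097 (end of Jun, 30 days; 64 left).
−30 → May 31, 2097 (end of May, 31 days; 34 left).
−31 → Apr 30, 2097 (end of Apr, 30 days; 3 left).
−3 → Apr 27, 2097.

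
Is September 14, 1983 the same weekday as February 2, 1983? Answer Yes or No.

From Feb 2, 1983 to Sep 14, 1983 is 224 days.
224 mod 7 = 0, so they are the same weekday.
(Feb 2, 1983 is a Wednesday; Sep 14, 1983 is a Wednesday.)

Yes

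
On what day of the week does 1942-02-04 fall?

Doomsday rule: the anchor day for the 1900s is Wednesday. For year 42: 42÷12 = 3 r 6, and 6÷4 = 1, so 3+6+1 = 10.
Wednesday + 10 ≡ Saturday — that's 1942's doomsday.
In February the doomsday date is Feb 28 (1942 is not a leap year).
Feb 4 is 24 days before Feb 28; 24 mod 7 = 3, so Saturday − 3 = Wednesday.

Wednesday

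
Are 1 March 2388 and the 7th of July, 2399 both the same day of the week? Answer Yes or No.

No

From Mar 1, 2388 to Jul 7, 2399 is 4145 days.
4145 mod 7 = 1, so they are different weekdays.
(Mar 1, 2388 is a Tuesday; Jul 7, 2399 is a Wednesday.)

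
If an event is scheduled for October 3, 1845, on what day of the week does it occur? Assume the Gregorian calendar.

Doomsday rule: the anchor day for the 1800s is Friday. For year 45: 45÷12 = 3 r 9, and 9÷4 = 2, so 3+9+2 = 14.
Friday + 14 ≡ Friday — that's 1845's doomsday.
In October the doomsday date is Oct 10.
Oct 3 is 7 days before Oct 10; 7 mod 7 = 0, so Friday − 0 = Friday.

Friday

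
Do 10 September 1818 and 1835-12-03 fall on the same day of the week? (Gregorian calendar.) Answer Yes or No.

Yes

From Sep 10, 1818 to Dec 3, 1835 is 6293 days.
6293 mod 7 = 0, so they are the same weekday.
(Sep 10, 1818 is a Thursday; Dec 3, 1835 is a Thursday.)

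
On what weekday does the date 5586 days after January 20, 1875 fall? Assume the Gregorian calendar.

Wednesday

First find the weekday of Jan 20, 1875. Doomsday rule: the anchor day for the 1800s is Friday. For year 75: 75÷12 = 6 r 3, and 3÷4 = 0, so 6+3+0 = 9.
Friday + 9 ≡ Sunday — that's 1875's doomsday.
In January the doomsday date is Jan 3 (1875 is not a leap year).
Jan 20 is 17 days after Jan 3; 17 mod 7 = 3, so Sunday + 3 = Wednesday.
5586 mod 7 = 0, so 5586 days after a Wednesday is Wednesday + 0 = Wednesday.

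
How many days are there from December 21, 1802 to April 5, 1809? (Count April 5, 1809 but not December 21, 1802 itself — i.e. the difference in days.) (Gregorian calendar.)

Dec 21, 1802 → Dec 21, 1803: 365 days.
Dec 21, 1803 → Dec 21, 1804: 366 days (Feb 29, 1804 is in that span).
Dec 21, 1804 → Dec 21, 1805: 365 days.
Dec 21, 1805 → Dec 21, 1806: 365 days.
Dec 21, 1806 → Dec 21, 1807: 365 days.
Dec 21, 1807 → Dec 21, 1808: 366 days (Feb 29, 1808 is in that span).
Dec 21, 1808 → Jan 21, 1809: 31 days (December has 31).
Jan 21, 1809 → Feb 21, 1809: 31 days (January has 31).
Feb 21, 1809 → Mar 21, 1809: 28 days (February has 28).
Mar 21, 1809 → Apr 5, 1809: 15 days.
Total: 2297 days.

2297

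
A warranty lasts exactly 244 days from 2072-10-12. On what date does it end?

June 13, 2073

Oct has 31 days: +20 → Nov 1, 2072 (224 left).
Nov has 30 days: +30 → Dec 1, 2072 (194 left).
Dec has 31 days: +31 → Jan 1, 2073 (163 left).
Jan has 31 days: +31 → Feb 1, 2073 (132 left).
Feb has 28 days: +28 → Mar 1, 2073 (104 left).
Mar has 31 days: +31 → Apr 1, 2073 (73 left).
Apr has 30 days: +30 → May 1, 2073 (43 left).
May has 31 days: +31 → Jun 1, 2073 (12 left).
+12 → Jun 13, 2073.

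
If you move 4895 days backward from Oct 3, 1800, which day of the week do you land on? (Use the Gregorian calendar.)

Wednesday

First find the weekday of Oct 3, 1800. Doomsday rule: the anchor day for the 1800s is Friday. For year 00: 0÷12 = 0 r 0, and 0÷4 = 0, so 0+0+0 = 0.
Friday + 0 ≡ Friday — that's 1800's doomsday.
In October the doomsday date is Oct 10.
Oct 3 is 7 days before Oct 10; 7 mod 7 = 0, so Friday − 0 = Friday.
4895 mod 7 = 2, so 4895 days before a Friday is Friday − 2 = Wednesday.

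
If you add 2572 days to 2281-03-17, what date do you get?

+365 (one year) → Mar 17, 2282 (2207 left).
+365 (one year) → Mar 17, 2283 (1842 left).
+366 (one year; includes Feb 29, 2284) → Mar 17, 2284 (1476 left).
+365 (one year) → Mar 17, 2285 (1111 left).
+365 (one year) → Mar 17, 2286 (746 left).
+365 (one year) → Mar 17, 2287 (381 left).
Mar has 31 days: +15 → Apr 1, 2287 (366 left).
Apr has 30 days: +30 → May 1, 2287 (336 left).
May has 31 days: +31 → Jun 1, 2287 (305 left).
Jun has 30 days: +30 → Jul 1, 2287 (275 left).
Jul has 31 days: +31 → Aug 1, 2287 (244 left).
Aug has 31 days: +31 → Sep 1, 2287 (213 left).
Sep has 30 days: +30 → Oct 1, 2287 (183 left).
Oct has 31 days: +31 → Nov 1, 2287 (152 left).
Nov has 30 days: +30 → Dec 1, 2287 (122 left).
Dec has 31 days: +31 → Jan 1, 2288 (91 left).
Jan has 31 days: +31 → Feb 1, 2288 (60 left).
Feb has 29 days: +29 → Mar 1, 2288 (31 left).
Mar has 31 days: +31 → Apr 1, 2288 (0 left).

April 1, 2288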